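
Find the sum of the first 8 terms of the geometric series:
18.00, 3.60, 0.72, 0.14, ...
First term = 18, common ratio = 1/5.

Sₙ = a(1 - rⁿ) / (1 - r)
S_8 = 18(1 - (1/5)^8) / (1 - (1/5))
S_8 = 18(1 - (1/390625)) / (4/5)
S_8 = 1757808/78125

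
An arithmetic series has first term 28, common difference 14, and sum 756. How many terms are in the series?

Using S = n/2 × [2a + (n-1)d]
756 = n/2 × [2(28) + (n-1)(14)]
756 = n/2 × [56 + 14n - 14]
1512 = n × [42 + 14n]
14n² + (42)n - 1512 = 0
Discriminant: Δ = (42)² - 4(14)(-1512) = 1764 + 84672 = 86436
√Δ = 294
n = [-(42) + √Δ] / (2·14) = (-42 + 294) / 28 = 252 / 28 = 9
(The negative root is discarded since n must be a positive integer.)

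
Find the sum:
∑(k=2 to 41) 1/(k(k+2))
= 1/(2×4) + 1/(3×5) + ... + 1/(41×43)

Partial fractions: 1/(k(k+2)) = (1/2)[1/k - 1/(k+2)]
Telescoping leaves the first two and last two terms:
= (1/2)[1/2 + 1/3 - 1/42 - 1/43]
= 355/903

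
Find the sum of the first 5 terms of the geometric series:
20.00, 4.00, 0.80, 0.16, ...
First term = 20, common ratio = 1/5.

Sₙ = a(1 - rⁿ) / (1 - r)
S_5 = 20(1 - (1/5)^5) / (1 - (1/5))
S_5 = 20(1 - (1/3125)) / (4/5)
S_5 = 3124/125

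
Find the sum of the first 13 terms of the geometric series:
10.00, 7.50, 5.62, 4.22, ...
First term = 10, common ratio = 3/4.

Sₙ = a(1 - rⁿ) / (1 - r)
S_13 = 10(1 - (3/4)^13) / (1 - (3/4))
S_13 = 10(1 - (1594323/67108864)) / (1/4)
S_13 = 327572705/8388608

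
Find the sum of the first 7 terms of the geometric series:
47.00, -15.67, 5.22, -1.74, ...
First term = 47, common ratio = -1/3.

Sₙ = a(1 - rⁿ) / (1 - r)
S_7 = 47(1 - (-1/3)^7) / (1 - (-1/3))
S_7 = 47(1 - (-1/2187)) / (4/3)
S_7 = 25709/729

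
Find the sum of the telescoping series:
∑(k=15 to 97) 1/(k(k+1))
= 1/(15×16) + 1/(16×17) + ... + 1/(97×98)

Partial fractions: 1/(k(k+1)) = 1/k - 1/(k+1)
The series telescopes:
= (1/15 - 1/16) + (1/16 - 1/17) + ... + (1/97 - 1/98)
= 1/15 - 1/98
= 83/1470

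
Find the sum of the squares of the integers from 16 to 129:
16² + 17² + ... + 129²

Use ∑_{k=1}^{n} k² = n(n+1)(2n+1)/6, then subtract the first 15 terms.
∑_{k=1}^{129} k² = 129×130×259/6 = 723905
∑_{k=1}^{15} k² = 15×16×31/6 = 1240
∑_{k=16}^{129} k² = 723905 - 1240 = 722665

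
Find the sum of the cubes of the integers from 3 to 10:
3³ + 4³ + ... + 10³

Use ∑_{k=1}^{n} k³ = [n(n+1)/2]², then subtract the first 2 terms.
∑_{k=1}^{10} k³ = [10×11/2]² = 55² = 3025
∑_{k=1}^{2} k³ = [2×3/2]² = 3² = 9
∑_{k=3}^{10} k³ = 3025 - 9 = 3016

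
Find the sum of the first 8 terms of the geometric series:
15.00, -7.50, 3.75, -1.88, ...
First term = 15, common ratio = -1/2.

Sₙ = a(1 - rⁿ) / (1 - r)
S_8 = 15(1 - (-1/2)^8) / (1 - (-1/2))
S_8 = 15(1 - (1/256)) / (3/2)
S_8 = 1275/128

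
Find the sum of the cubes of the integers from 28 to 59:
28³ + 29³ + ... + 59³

Use ∑_{k=1}^{n} k³ = [n(n+1)/2]², then subtract the first 27 terms.
∑_{k=1}^{59} k³ = [59×60/2]² = 1770² = 3132900
∑_{k=1}^{27} k³ = [27×28/2]² = 378² = 142884
∑_{k=28}^{59} k³ = 3132900 - 142884 = 2990016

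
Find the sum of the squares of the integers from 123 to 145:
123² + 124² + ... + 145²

Use ∑_{k=1}^{n} k² = n(n+1)(2n+1)/6, then subtract the first 122 terms.
∑_{k=1}^{145} k² = 145×146×291/6 = 1026745
∑_{k=1}^{122} k² = 122×123×245/6 = 612745
∑_{k=123}^{145} k² = 1026745 - 612745 = 414000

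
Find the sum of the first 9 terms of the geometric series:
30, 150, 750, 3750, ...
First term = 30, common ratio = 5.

Sₙ = a(1 - rⁿ) / (1 - r)
S_9 = 30(1 - 5^9) / (1 - 5)
S_9 = 30(1 - 1953125) / (-4)
S_9 = 14648430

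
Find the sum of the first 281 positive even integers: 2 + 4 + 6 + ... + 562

Sum of first n even numbers = n(n+1)
= 281×282
= 79242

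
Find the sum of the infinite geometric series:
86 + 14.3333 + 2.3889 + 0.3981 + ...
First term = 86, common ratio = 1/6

For |r| < 1, S = a / (1 - r)
S = 86 / (1 - (1/6))
S = 86 / (5/6)
S = 516/5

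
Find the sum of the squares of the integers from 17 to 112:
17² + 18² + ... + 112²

Use ∑_{k=1}^{n} k² = n(n+1)(2n+1)/6, then subtract the first 16 terms.
∑_{k=1}^{112} k² = 112×113×225/6 = 474600
∑_{k=1}^{16} k² = 16×17×33/6 = 1496
∑_{k=17}^{112} k² = 474600 - 1496 = 473104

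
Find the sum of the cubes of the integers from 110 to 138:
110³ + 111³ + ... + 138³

Use ∑_{k=1}^{n} k³ = [n(n+1)/2]², then subtract the first 109 terms.
∑_{k=1}^{138} k³ = [138×139/2]² = 9591² = 91987281
∑_{k=1}^{109} k³ = [109×110/2]² = 5995² = 35940025
∑_{k=110}^{138} k³ = 91987281 - 35940025 = 56047256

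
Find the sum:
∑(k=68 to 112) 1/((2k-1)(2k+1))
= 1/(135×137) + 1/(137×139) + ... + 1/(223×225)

Partial fractions: 1/((2k-1)(2k+1)) = (1/2)[1/(2k-1) - 1/(2k+1)]
The series telescopes:
= (1/2)[1/135 - 1/225]
= 1/675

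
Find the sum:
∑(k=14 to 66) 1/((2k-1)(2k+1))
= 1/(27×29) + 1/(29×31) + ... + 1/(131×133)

Partial fractions: 1/((2k-1)(2k+1)) = (1/2)[1/(2k-1) - 1/(2k+1)]
The series telescopes:
= (1/2)[1/27 - 1/133]
= 53/3591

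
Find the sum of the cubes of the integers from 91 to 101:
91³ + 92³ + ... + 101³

Use ∑_{k=1}^{n} k³ = [n(n+1)/2]², then subtract the first 90 terms.
∑_{k=1}^{101} k³ = [101×102/2]² = 5151² = 26532801
∑_{k=1}^{90} k³ = [90×91/2]² = 4095² = 16769025
∑_{k=91}^{101} k³ = 26532801 - 16769025 = 9763776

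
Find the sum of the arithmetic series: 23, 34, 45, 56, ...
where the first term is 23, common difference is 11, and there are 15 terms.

Sₙ = n/2 × (first + last)
Last term = a + (n-1)d = 23 + (15-1)×11 = 177
S_15 = 15/2 × (23 + 177)
S_15 = 15/2 × 200 = 1500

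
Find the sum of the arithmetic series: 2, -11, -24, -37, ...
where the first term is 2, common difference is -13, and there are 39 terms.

Sₙ = n/2 × (first + last)
Last term = a + (n-1)d = 2 + (39-1)×(-13) = -492
S_39 = 39/2 × (2 + (-492))
S_39 = 39/2 × (-490) = -9555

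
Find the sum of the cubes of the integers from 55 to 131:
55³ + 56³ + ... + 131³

Use ∑_{k=1}^{n} k³ = [n(n+1)/2]², then subtract the first 54 terms.
∑_{k=1}^{131} k³ = [131×132/2]² = 8646² = 74753316
∑_{k=1}^{54} k³ = [54×55/2]² = 1485² = 2205225
∑_{k=55}^{131} k³ = 74753316 - 2205225 = 72548091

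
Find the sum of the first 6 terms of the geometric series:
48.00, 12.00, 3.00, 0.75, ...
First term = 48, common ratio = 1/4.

Sₙ = a(1 - rⁿ) / (1 - r)
S_6 = 48(1 - (1/4)^6) / (1 - (1/4))
S_6 = 48(1 - (1/4096)) / (3/4)
S_6 = 4095/64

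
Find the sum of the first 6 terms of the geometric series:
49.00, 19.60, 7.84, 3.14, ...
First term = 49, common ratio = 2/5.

Sₙ = a(1 - rⁿ) / (1 - r)
S_6 = 49(1 - (2/5)^6) / (1 - (2/5))
S_6 = 49(1 - (64/15625)) / (3/5)
S_6 = 254163/3125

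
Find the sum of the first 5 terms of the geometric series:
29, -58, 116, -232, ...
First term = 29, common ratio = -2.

Sₙ = a(1 - rⁿ) / (1 - r)
S_5 = 29(1 - (-2)^5) / (1 - (-2))
S_5 = 29(1 - (-32)) / (3)
S_5 = 319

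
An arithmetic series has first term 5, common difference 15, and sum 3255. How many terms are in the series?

Using S = n/2 × [2a + (n-1)d]
3255 = n/2 × [2(5) + (n-1)(15)]
3255 = n/2 × [10 + 15n - 15]
6510 = n × [-5 + 15n]
15n² + (-5)n - 6510 = 0
Discriminant: Δ = (-5)² - 4(15)(-6510) = 25 + 390600 = 390625
√Δ = 625
n = [-(-5) + √Δ] / (2·15) = (5 + 625) / 30 = 630 / 30 = 21
(The negative root is discarded since n must be a positive integer.)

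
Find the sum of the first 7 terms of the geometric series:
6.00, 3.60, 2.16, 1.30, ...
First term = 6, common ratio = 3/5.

Sₙ = a(1 - rⁿ) / (1 - r)
S_7 = 6(1 - (3/5)^7) / (1 - (3/5))
S_7 = 6(1 - (2187/78125)) / (2/5)
S_7 = 227814/15625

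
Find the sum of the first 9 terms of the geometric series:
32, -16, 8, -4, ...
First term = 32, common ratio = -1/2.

Sₙ = a(1 - rⁿ) / (1 - r)
S_9 = 32(1 - (-1/2)^9) / (1 - (-1/2))
S_9 = 32(1 - (-1/512)) / (3/2)
S_9 = 171/8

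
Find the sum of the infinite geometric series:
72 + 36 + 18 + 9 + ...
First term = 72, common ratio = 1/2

For |r| < 1, S = a / (1 - r)
S = 72 / (1 - (1/2))
S = 72 / (1/2)
S = 144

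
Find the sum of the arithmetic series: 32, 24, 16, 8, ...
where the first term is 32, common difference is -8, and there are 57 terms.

Sₙ = n/2 × (first + last)
Last term = a + (n-1)d = 32 + (57-1)×(-8) = -416
S_57 = 57/2 × (32 + (-416))
S_57 = 57/2 × (-384) = -10944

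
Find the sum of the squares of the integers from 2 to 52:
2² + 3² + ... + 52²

Use ∑_{k=1}^{n} k² = n(n+1)(2n+1)/6, then subtract the first 1 terms.
∑_{k=1}^{52} k² = 52×53×105/6 = 48230
∑_{k=1}^{1} k² = 1×2×3/6 = 1
∑_{k=2}^{52} k² = 48230 - 1 = 48229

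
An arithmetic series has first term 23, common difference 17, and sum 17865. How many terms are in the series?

Using S = n/2 × [2a + (n-1)d]
17865 = n/2 × [2(23) + (n-1)(17)]
17865 = n/2 × [46 + 17n - 17]
35730 = n × [29 + 17n]
17n² + (29)n - 35730 = 0
Discriminant: Δ = (29)² - 4(17)(-35730) = 841 + 2429640 = 2430481
√Δ = 1559
n = [-(29) + √Δ] / (2·17) = (-29 + 1559) / 34 = 1530 / 34 = 45
(The negative root is discarded since n must be a positive integer.)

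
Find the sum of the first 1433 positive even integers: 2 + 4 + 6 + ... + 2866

Sum of first n even numbers = n(n+1)
= 1433×1434
= 2054922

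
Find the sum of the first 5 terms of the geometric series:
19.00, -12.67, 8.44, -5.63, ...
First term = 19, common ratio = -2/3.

Sₙ = a(1 - rⁿ) / (1 - r)
S_5 = 19(1 - (-2/3)^5) / (1 - (-2/3))
S_5 = 19(1 - (-32/243)) / (5/3)
S_5 = 1045/81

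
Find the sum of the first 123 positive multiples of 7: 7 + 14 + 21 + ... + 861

Factor out 7: = 7(1 + 2 + ... + 123) = 7 × n(n+1)/2
= 7 × 123×124/2
= 7 × 7626
= 53382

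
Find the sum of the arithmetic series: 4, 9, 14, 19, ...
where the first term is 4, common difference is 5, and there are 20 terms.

Sₙ = n/2 × (first + last)
Last term = a + (n-1)d = 4 + (20-1)×5 = 99
S_20 = 20/2 × (4 + 99)
S_20 = 20/2 × 103 = 1030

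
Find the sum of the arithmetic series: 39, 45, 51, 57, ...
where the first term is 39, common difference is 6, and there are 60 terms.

Sₙ = n/2 × (first + last)
Last term = a + (n-1)d = 39 + (60-1)×6 = 393
S_60 = 60/2 × (39 + 393)
S_60 = 60/2 × 432 = 12960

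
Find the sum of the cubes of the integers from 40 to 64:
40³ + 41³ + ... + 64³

Use ∑_{k=1}^{n} k³ = [n(n+1)/2]², then subtract the first 39 terms.
∑_{k=1}^{64} k³ = [64×65/2]² = 2080² = 4326400
∑_{k=1}^{39} k³ = [39×40/2]² = 780² = 608400
∑_{k=40}^{64} k³ = 4326400 - 608400 = 3718000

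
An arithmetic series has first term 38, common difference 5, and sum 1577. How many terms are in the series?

Using S = n/2 × [2a + (n-1)d]
1577 = n/2 × [2(38) + (n-1)(5)]
1577 = n/2 × [76 + 5n - 5]
3154 = n × [71 + 5n]
5n² + (71)n - 3154 = 0
Discriminant: Δ = (71)² - 4(5)(-3154) = 5041 + 63080 = 68121
√Δ = 261
n = [-(71) + √Δ] / (2·5) = (-71 + 261) / 10 = 190 / 10 = 19
(The negative root is discarded since n must be a positive integer.)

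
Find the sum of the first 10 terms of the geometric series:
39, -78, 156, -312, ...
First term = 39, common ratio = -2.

Sₙ = a(1 - rⁿ) / (1 - r)
S_10 = 39(1 - (-2)^10) / (1 - (-2))
S_10 = 39(1 - 1024) / (3)
S_10 = -13299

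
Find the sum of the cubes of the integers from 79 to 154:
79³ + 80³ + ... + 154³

Use ∑_{k=1}^{n} k³ = [n(n+1)/2]², then subtract the first 78 terms.
∑_{k=1}^{154} k³ = [154×155/2]² = 11935² = 142444225
∑_{k=1}^{78} k³ = [78×79/2]² = 3081² = 9492561
∑_{k=79}^{154} k³ = 142444225 - 9492561 = 132951664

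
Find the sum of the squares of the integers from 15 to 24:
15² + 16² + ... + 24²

Use ∑_{k=1}^{n} k² = n(n+1)(2n+1)/6, then subtract the first 14 terms.
∑_{k=1}^{24} k² = 24×25×49/6 = 4900
∑_{k=1}^{14} k² = 14×15×29/6 = 1015
∑_{k=15}^{24} k² = 4900 - 1015 = 3885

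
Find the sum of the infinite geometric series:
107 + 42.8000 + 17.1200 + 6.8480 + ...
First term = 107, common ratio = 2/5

For |r| < 1, S = a / (1 - r)
S = 107 / (1 - (2/5))
S = 107 / (3/5)
S = 535/3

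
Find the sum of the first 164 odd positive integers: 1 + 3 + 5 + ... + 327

Sum of first n odd numbers = n²
= 164²
= 26896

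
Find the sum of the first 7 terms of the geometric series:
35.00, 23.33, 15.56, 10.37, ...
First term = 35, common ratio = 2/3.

Sₙ = a(1 - rⁿ) / (1 - r)
S_7 = 35(1 - (2/3)^7) / (1 - (2/3))
S_7 = 35(1 - (128/2187)) / (1/3)
S_7 = 72065/729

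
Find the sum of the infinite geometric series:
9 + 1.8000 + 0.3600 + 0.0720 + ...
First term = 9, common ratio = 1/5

For |r| < 1, S = a / (1 - r)
S = 9 / (1 - (1/5))
S = 9 / (4/5)
S = 45/4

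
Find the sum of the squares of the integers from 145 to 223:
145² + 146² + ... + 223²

Use ∑_{k=1}^{n} k² = n(n+1)(2n+1)/6, then subtract the first 144 terms.
∑_{k=1}^{223} k² = 223×224×447/6 = 3721424
∑_{k=1}^{144} k² = 144×145×289/6 = 1005720
∑_{k=145}^{223} k² = 3721424 - 1005720 = 2715704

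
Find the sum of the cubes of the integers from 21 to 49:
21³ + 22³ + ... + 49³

Use ∑_{k=1}^{n} k³ = [n(n+1)/2]², then subtract the first 20 terms.
∑_{k=1}^{49} k³ = [49×50/2]² = 1225² = 1500625
∑_{k=1}^{20} k³ = [20×21/2]² = 210² = 44100
∑_{k=21}^{49} k³ = 1500625 - 44100 = 1456525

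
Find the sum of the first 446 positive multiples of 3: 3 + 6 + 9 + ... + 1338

Factor out 3: = 3(1 + 2 + ... + 446) = 3 × n(n+1)/2
= 3 × 446×447/2
= 3 × 99681
= 299043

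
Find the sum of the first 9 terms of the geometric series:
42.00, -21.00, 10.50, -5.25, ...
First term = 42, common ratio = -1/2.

Sₙ = a(1 - rⁿ) / (1 - r)
S_9 = 42(1 - (-1/2)^9) / (1 - (-1/2))
S_9 = 42(1 - (-1/512)) / (3/2)
S_9 = 3591/128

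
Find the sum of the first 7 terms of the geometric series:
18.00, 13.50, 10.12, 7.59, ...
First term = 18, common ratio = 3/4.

Sₙ = a(1 - rⁿ) / (1 - r)
S_7 = 18(1 - (3/4)^7) / (1 - (3/4))
S_7 = 18(1 - (2187/16384)) / (1/4)
S_7 = 127773/2048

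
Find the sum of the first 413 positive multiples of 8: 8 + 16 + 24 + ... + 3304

Factor out 8: = 8(1 + 2 + ... + 413) = 8 × n(n+1)/2
= 8 × 413×414/2
= 8 × 85491
= 683928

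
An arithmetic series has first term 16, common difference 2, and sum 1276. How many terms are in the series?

Using S = n/2 × [2a + (n-1)d]
1276 = n/2 × [2(16) + (n-1)(2)]
1276 = n/2 × [32 + 2n - 2]
2552 = n × [30 + 2n]
2n² + (30)n - 2552 = 0
Discriminant: Δ = (30)² - 4(2)(-2552) = 900 + 20416 = 21316
√Δ = 146
n = [-(30) + √Δ] / (2·2) = (-30 + 146) / 4 = 116 / 4 = 29
(The negative root is discarded since n must be a positive integer.)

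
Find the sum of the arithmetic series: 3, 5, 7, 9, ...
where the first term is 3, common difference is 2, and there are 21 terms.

Sₙ = n/2 × (first + last)
Last term = a + (n-1)d = 3 + (21-1)×2 = 43
S_21 = 21/2 × (3 + 43)
S_21 = 21/2 × 46 = 483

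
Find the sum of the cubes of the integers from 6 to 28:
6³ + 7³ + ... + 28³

Use ∑_{k=1}^{n} k³ = [n(n+1)/2]², then subtract the first 5 terms.
∑_{k=1}^{28} k³ = [28×29/2]² = 406² = 164836
∑_{k=1}^{5} k³ = [5×6/2]² = 15² = 225
∑_{k=6}^{28} k³ = 164836 - 225 = 164611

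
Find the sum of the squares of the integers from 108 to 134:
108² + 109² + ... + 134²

Use ∑_{k=1}^{n} k² = n(n+1)(2n+1)/6, then subtract the first 107 terms.
∑_{k=1}^{134} k² = 134×135×269/6 = 811035
∑_{k=1}^{107} k² = 107×108×215/6 = 414090
∑_{k=108}^{134} k² = 811035 - 414090 = 396945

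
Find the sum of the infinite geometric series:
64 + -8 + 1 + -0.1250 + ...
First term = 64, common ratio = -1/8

For |r| < 1, S = a / (1 - r)
S = 64 / (1 - (-1/8))
S = 64 / (9/8)
S = 512/9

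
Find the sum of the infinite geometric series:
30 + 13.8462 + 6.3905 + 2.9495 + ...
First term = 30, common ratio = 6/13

For |r| < 1, S = a / (1 - r)
S = 30 / (1 - (6/13))
S = 30 / (7/13)
S = 390/7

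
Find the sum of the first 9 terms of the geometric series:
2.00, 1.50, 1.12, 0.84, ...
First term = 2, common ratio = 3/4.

Sₙ = a(1 - rⁿ) / (1 - r)
S_9 = 2(1 - (3/4)^9) / (1 - (3/4))
S_9 = 2(1 - (19683/262144)) / (1/4)
S_9 = 242461/32768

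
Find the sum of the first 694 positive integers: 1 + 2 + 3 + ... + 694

Formula: ∑k = n(n+1)/2
= 694×695/2
= 482330/2
= 241165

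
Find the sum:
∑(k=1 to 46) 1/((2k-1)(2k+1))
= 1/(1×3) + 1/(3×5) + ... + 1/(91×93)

Partial fractions: 1/((2k-1)(2k+1)) = (1/2)[1/(2k-1) - 1/(2k+1)]
The series telescopes:
= (1/2)[1/1 - 1/93]
= 46/93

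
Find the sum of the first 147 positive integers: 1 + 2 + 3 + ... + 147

Formula: ∑k = n(n+1)/2
= 147×148/2
= 21756/2
= 10878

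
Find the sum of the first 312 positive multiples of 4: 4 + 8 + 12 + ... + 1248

Factor out 4: = 4(1 + 2 + ... + 312) = 4 × n(n+1)/2
= 4 × 312×313/2
= 4 × 48828
= 195312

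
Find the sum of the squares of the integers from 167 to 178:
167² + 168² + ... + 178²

Use ∑_{k=1}^{n} k² = n(n+1)(2n+1)/6, then subtract the first 166 terms.
∑_{k=1}^{178} k² = 178×179×357/6 = 1895789
∑_{k=1}^{166} k² = 166×167×333/6 = 1538571
∑_{k=167}^{178} k² = 1895789 - 1538571 = 357218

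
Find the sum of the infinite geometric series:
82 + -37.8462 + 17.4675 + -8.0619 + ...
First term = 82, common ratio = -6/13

For |r| < 1, S = a / (1 - r)
S = 82 / (1 - (-6/13))
S = 82 / (19/13)
S = 1066/19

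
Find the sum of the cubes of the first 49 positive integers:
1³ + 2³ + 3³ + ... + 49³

Formula: ∑k³ = [n(n+1)/2]²
= [49×50/2]²
= 1225²
= 1500625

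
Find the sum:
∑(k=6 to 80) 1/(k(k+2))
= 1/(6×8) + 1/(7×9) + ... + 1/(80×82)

Partial fractions: 1/(k(k+2)) = (1/2)[1/k - 1/(k+2)]
Telescoping leaves the first two and last two terms:
= (1/2)[1/6 + 1/7 - 1/81 - 1/82]
= 6625/46494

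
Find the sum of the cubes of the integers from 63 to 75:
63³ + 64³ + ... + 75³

Use ∑_{k=1}^{n} k³ = [n(n+1)/2]², then subtract the first 62 terms.
∑_{k=1}^{75} k³ = [75×76/2]² = 2850² = 8122500
∑_{k=1}^{62} k³ = [62×63/2]² = 1953² = 3814209
∑_{k=63}^{75} k³ = 8122500 - 3814209 = 4308291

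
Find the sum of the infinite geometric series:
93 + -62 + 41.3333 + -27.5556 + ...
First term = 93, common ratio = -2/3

For |r| < 1, S = a / (1 - r)
S = 93 / (1 - (-2/3))
S = 93 / (5/3)
S = 279/5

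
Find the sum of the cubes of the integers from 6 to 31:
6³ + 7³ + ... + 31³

Use ∑_{k=1}^{n} k³ = [n(n+1)/2]², then subtract the first 5 terms.
∑_{k=1}^{31} k³ = [31×32/2]² = 496² = 246016
∑_{k=1}^{5} k³ = [5×6/2]² = 15² = 225
∑_{k=6}^{31} k³ = 246016 - 225 = 245791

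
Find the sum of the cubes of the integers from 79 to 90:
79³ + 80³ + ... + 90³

Use ∑_{k=1}^{n} k³ = [n(n+1)/2]², then subtract the first 78 terms.
∑_{k=1}^{90} k³ = [90×91/2]² = 4095² = 16769025
∑_{k=1}^{78} k³ = [78×79/2]² = 3081² = 9492561
∑_{k=79}^{90} k³ = 16769025 - 9492561 = 7276464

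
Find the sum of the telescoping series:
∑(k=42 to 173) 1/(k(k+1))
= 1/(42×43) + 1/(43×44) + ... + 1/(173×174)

Partial fractions: 1/(k(k+1)) = 1/k - 1/(k+1)
The series telescopes:
= (1/42 - 1/43) + (1/43 - 1/44) + ... + (1/173 - 1/174)
= 1/42 - 1/174
= 11/609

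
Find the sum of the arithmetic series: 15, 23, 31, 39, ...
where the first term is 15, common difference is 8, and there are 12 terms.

Sₙ = n/2 × (first + last)
Last term = a + (n-1)d = 15 + (12-1)×8 = 103
S_12 = 12/2 × (15 + 103)
S_12 = 12/2 × 118 = 708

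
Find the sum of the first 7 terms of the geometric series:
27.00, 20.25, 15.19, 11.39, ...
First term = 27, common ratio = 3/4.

Sₙ = a(1 - rⁿ) / (1 - r)
S_7 = 27(1 - (3/4)^7) / (1 - (3/4))
S_7 = 27(1 - (2187/16384)) / (1/4)
S_7 = 383319/4096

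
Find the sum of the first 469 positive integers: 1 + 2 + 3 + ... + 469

Formula: ∑k = n(n+1)/2
= 469×470/2
= 220430/2
= 110215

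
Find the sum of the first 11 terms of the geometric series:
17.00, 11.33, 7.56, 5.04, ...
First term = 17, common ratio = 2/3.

Sₙ = a(1 - rⁿ) / (1 - r)
S_11 = 17(1 - (2/3)^11) / (1 - (2/3))
S_11 = 17(1 - (2048/177147)) / (1/3)
S_11 = 2976683/59049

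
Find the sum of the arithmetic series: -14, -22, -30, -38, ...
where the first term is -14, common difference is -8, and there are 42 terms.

Sₙ = n/2 × (first + last)
Last term = a + (n-1)d = -14 + (42-1)×(-8) = -342
S_42 = 42/2 × (-14 + (-342))
S_42 = 42/2 × (-356) = -7476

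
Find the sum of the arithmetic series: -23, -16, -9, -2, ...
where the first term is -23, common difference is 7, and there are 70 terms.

Sₙ = n/2 × (first + last)
Last term = a + (n-1)d = -23 + (70-1)×7 = 460
S_70 = 70/2 × (-23 + 460)
S_70 = 70/2 × 437 = 15295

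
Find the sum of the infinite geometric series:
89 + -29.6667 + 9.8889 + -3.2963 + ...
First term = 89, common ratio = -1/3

For |r| < 1, S = a / (1 - r)
S = 89 / (1 - (-1/3))
S = 89 / (4/3)
S = 267/4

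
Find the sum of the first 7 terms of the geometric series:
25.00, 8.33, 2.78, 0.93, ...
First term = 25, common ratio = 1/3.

Sₙ = a(1 - rⁿ) / (1 - r)
S_7 = 25(1 - (1/3)^7) / (1 - (1/3))
S_7 = 25(1 - (1/2187)) / (2/3)
S_7 = 27325/729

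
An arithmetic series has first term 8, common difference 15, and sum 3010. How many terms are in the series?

Using S = n/2 × [2a + (n-1)d]
3010 = n/2 × [2(8) + (n-1)(15)]
3010 = n/2 × [16 + 15n - 15]
6020 = n × [1 + 15n]
15n² + (1)n - 6020 = 0
Discriminant: Δ = (1)² - 4(15)(-6020) = 1 + 361200 = 361201
√Δ = 601
n = [-(1) + √Δ] / (2·15) = (-1 + 601) / 30 = 600 / 30 = 20
(The negative root is discarded since n must be a positive integer.)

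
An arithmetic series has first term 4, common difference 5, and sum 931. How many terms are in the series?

Using S = n/2 × [2a + (n-1)d]
931 = n/2 × [2(4) + (n-1)(5)]
931 = n/2 × [8 + 5n - 5]
1862 = n × [3 + 5n]
5n² + (3)n - 1862 = 0
Discriminant: Δ = (3)² - 4(5)(-1862) = 9 + 37240 = 37249
√Δ = 193
n = [-(3) + √Δ] / (2·5) = (-3 + 193) / 10 = 190 / 10 = 19
(The negative root is discarded since n must be a positive integer.)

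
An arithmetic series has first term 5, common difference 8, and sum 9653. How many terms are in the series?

Using S = n/2 × [2a + (n-1)d]
9653 = n/2 × [2(5) + (n-1)(8)]
9653 = n/2 × [10 + 8n - 8]
19306 = n × [2 + 8n]
8n² + (2)n - 19306 = 0
Discriminant: Δ = (2)² - 4(8)(-19306) = 4 + 617792 = 617796
√Δ = 786
n = [-(2) + √Δ] / (2·8) = (-2 + 786) / 16 = 784 / 16 = 49
(The negative root is discarded since n must be a positive integer.)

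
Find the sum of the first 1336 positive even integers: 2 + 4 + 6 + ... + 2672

Sum of first n even numbers = n(n+1)
= 1336×1337
= 1786232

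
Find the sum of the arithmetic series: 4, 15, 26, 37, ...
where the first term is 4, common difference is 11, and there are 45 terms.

Sₙ = n/2 × (first + last)
Last term = a + (n-1)d = 4 + (45-1)×11 = 488
S_45 = 45/2 × (4 + 488)
S_45 = 45/2 × 492 = 11070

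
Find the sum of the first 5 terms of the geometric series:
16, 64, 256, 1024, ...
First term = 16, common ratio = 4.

Sₙ = a(1 - rⁿ) / (1 - r)
S_5 = 16(1 - 4^5) / (1 - 4)
S_5 = 16(1 - 1024) / (-3)
S_5 = 5456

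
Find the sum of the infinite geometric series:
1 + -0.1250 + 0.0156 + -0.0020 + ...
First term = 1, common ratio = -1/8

For |r| < 1, S = a / (1 - r)
S = 1 / (1 - (-1/8))
S = 1 / (9/8)
S = 8/9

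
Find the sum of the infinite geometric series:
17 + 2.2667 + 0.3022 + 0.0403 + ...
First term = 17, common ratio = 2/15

For |r| < 1, S = a / (1 - r)
S = 17 / (1 - (2/15))
S = 17 / (13/15)
S = 255/13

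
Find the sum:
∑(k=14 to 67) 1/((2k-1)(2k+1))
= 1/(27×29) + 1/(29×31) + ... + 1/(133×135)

Partial fractions: 1/((2k-1)(2k+1)) = (1/2)[1/(2k-1) - 1/(2k+1)]
The series telescopes:
= (1/2)[1/27 - 1/135]
= 2/135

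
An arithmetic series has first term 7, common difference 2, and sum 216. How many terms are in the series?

Using S = n/2 × [2a + (n-1)d]
216 = n/2 × [2(7) + (n-1)(2)]
216 = n/2 × [14 + 2n - 2]
432 = n × [12 + 2n]
2n² + (12)n - 432 = 0
Discriminant: Δ = (12)² - 4(2)(-432) = 144 + 3456 = 3600
√Δ = 60
n = [-(12) + √Δ] / (2·2) = (-12 + 60) / 4 = 48 / 4 = 12
(The negative root is discarded since n must be a positive integer.)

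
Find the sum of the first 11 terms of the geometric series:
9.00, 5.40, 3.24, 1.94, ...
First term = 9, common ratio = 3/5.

Sₙ = a(1 - rⁿ) / (1 - r)
S_11 = 9(1 - (3/5)^11) / (1 - (3/5))
S_11 = 9(1 - (177147/48828125)) / (2/5)
S_11 = 218929401/9765625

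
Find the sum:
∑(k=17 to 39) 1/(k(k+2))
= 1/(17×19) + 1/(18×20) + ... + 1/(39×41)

Partial fractions: 1/(k(k+2)) = (1/2)[1/k - 1/(k+2)]
Telescoping leaves the first two and last two terms:
= (1/2)[1/17 + 1/18 - 1/40 - 1/41]
= 16307/501840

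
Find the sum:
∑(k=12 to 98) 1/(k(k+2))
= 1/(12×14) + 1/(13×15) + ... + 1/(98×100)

Partial fractions: 1/(k(k+2)) = (1/2)[1/k - 1/(k+2)]
Telescoping leaves the first two and last two terms:
= (1/2)[1/12 + 1/13 - 1/99 - 1/100]
= 9019/128700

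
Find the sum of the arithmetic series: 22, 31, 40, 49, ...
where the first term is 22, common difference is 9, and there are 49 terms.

Sₙ = n/2 × (first + last)
Last term = a + (n-1)d = 22 + (49-1)×9 = 454
S_49 = 49/2 × (22 + 454)
S_49 = 49/2 × 476 = 11662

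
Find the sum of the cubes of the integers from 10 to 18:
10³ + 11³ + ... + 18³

Use ∑_{k=1}^{n} k³ = [n(n+1)/2]², then subtract the first 9 terms.
∑_{k=1}^{18} k³ = [18×19/2]² = 171² = 29241
∑_{k=1}^{9} k³ = [9×10/2]² = 45² = 2025
∑_{k=10}^{18} k³ = 29241 - 2025 = 27216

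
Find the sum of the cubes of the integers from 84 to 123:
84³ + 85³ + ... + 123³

Use ∑_{k=1}^{n} k³ = [n(n+1)/2]², then subtract the first 83 terms.
∑_{k=1}^{123} k³ = [123×124/2]² = 7626² = 58155876
∑_{k=1}^{83} k³ = [83×84/2]² = 3486² = 12152196
∑_{k=84}^{123} k³ = 58155876 - 12152196 = 46003680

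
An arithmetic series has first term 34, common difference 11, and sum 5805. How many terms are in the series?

Using S = n/2 × [2a + (n-1)d]
5805 = n/2 × [2(34) + (n-1)(11)]
5805 = n/2 × [68 + 11n - 11]
11610 = n × [57 + 11n]
11n² + (57)n - 11610 = 0
Discriminant: Δ = (57)² - 4(11)(-11610) = 3249 + 510840 = 514089
√Δ = 717
n = [-(57) + √Δ] / (2·11) = (-57 + 717) / 22 = 660 / 22 = 30
(The negative root is discarded since n must be a positive integer.)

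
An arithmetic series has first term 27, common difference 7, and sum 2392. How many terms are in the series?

Using S = n/2 × [2a + (n-1)d]
2392 = n/2 × [2(27) + (n-1)(7)]
2392 = n/2 × [54 + 7n - 7]
4784 = n × [47 + 7n]
7n² + (47)n - 4784 = 0
Discriminant: Δ = (47)² - 4(7)(-4784) = 2209 + 133952 = 136161
√Δ = 369
n = [-(47) + √Δ] / (2·7) = (-47 + 369) / 14 = 322 / 14 = 23
(The negative root is discarded since n must be a positive integer.)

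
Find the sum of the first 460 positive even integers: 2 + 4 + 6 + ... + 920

Sum of first n even numbers = n(n+1)
= 460×461
= 212060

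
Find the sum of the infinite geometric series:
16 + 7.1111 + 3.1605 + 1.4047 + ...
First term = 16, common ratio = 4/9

For |r| < 1, S = a / (1 - r)
S = 16 / (1 - (4/9))
S = 16 / (5/9)
S = 144/5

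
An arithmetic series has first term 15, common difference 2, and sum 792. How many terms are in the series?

Using S = n/2 × [2a + (n-1)d]
792 = n/2 × [2(15) + (n-1)(2)]
792 = n/2 × [30 + 2n - 2]
1584 = n × [28 + 2n]
2n² + (28)n - 1584 = 0
Discriminant: Δ = (28)² - 4(2)(-1584) = 784 + 12672 = 13456
√Δ = 116
n = [-(28) + √Δ] / (2·2) = (-28 + 116) / 4 = 88 / 4 = 22
(The negative root is discarded since n must be a positive integer.)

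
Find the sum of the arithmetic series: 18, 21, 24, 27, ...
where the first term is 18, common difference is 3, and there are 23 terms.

Sₙ = n/2 × (first + last)
Last term = a + (n-1)d = 18 + (23-1)×3 = 84
S_23 = 23/2 × (18 + 84)
S_23 = 23/2 × 102 = 1173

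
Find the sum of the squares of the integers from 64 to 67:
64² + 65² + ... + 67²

Use ∑_{k=1}^{n} k² = n(n+1)(2n+1)/6, then subtract the first 63 terms.
∑_{k=1}^{67} k² = 67×68×135/6 = 102510
∑_{k=1}^{63} k² = 63×64×127/6 = 85344
∑_{k=64}^{67} k² = 102510 - 85344 = 17166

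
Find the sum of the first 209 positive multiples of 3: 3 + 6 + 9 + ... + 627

Factor out 3: = 3(1 + 2 + ... + 209) = 3 × n(n+1)/2
= 3 × 209×210/2
= 3 × 21945
= 65835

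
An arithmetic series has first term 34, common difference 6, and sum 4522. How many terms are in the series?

Using S = n/2 × [2a + (n-1)d]
4522 = n/2 × [2(34) + (n-1)(6)]
4522 = n/2 × [68 + 6n - 6]
9044 = n × [62 + 6n]
6n² + (62)n - 9044 = 0
Discriminant: Δ = (62)² - 4(6)(-9044) = 3844 + 217056 = 220900
√Δ = 470
n = [-(62) + √Δ] / (2·6) = (-62 + 470) / 12 = 408 / 12 = 34
(The negative root is discarded since n must be a positive integer.)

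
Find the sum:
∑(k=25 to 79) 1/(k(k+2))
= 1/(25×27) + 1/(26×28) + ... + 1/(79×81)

Partial fractions: 1/(k(k+2)) = (1/2)[1/k - 1/(k+2)]
Telescoping leaves the first two and last two terms:
= (1/2)[1/25 + 1/26 - 1/80 - 1/81]
= 22583/842400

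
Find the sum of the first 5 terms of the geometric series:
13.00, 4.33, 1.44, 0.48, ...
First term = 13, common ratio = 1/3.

Sₙ = a(1 - rⁿ) / (1 - r)
S_5 = 13(1 - (1/3)^5) / (1 - (1/3))
S_5 = 13(1 - (1/243)) / (2/3)
S_5 = 1573/81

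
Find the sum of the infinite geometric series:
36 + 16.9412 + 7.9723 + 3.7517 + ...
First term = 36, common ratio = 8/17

For |r| < 1, S = a / (1 - r)
S = 36 / (1 - (8/17))
S = 36 / (9/17)
S = 68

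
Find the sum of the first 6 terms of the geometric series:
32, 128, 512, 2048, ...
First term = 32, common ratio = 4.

Sₙ = a(1 - rⁿ) / (1 - r)
S_6 = 32(1 - 4^6) / (1 - 4)
S_6 = 32(1 - 4096) / (-3)
S_6 = 43680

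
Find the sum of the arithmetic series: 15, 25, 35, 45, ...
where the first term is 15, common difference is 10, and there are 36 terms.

Sₙ = n/2 × (first + last)
Last term = a + (n-1)d = 15 + (36-1)×10 = 365
S_36 = 36/2 × (15 + 365)
S_36 = 36/2 × 380 = 6840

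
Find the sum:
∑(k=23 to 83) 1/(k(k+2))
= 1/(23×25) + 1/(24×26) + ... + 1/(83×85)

Partial fractions: 1/(k(k+2)) = (1/2)[1/k - 1/(k+2)]
Telescoping leaves the first two and last two terms:
= (1/2)[1/23 + 1/24 - 1/84 - 1/85]
= 20191/656880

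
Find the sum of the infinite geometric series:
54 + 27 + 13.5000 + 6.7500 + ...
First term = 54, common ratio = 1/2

For |r| < 1, S = a / (1 - r)
S = 54 / (1 - (1/2))
S = 54 / (1/2)
S = 108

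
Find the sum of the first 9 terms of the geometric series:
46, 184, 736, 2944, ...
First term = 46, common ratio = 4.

Sₙ = a(1 - rⁿ) / (1 - r)
S_9 = 46(1 - 4^9) / (1 - 4)
S_9 = 46(1 - 262144) / (-3)
S_9 = 4019526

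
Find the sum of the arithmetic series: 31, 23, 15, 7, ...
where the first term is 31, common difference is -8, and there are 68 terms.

Sₙ = n/2 × (first + last)
Last term = a + (n-1)d = 31 + (68-1)×(-8) = -505
S_68 = 68/2 × (31 + (-505))
S_68 = 68/2 × (-474) = -16116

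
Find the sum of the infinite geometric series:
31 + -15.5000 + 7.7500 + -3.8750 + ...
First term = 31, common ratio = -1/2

For |r| < 1, S = a / (1 - r)
S = 31 / (1 - (-1/2))
S = 31 / (3/2)
S = 62/3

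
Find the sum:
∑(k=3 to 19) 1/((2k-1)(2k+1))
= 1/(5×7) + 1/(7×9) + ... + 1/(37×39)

Partial fractions: 1/((2k-1)(2k+1)) = (1/2)[1/(2k-1) - 1/(2k+1)]
The series telescopes:
= (1/2)[1/5 - 1/39]
= 17/195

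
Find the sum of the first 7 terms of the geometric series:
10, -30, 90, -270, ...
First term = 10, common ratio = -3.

Sₙ = a(1 - rⁿ) / (1 - r)
S_7 = 10(1 - (-3)^7) / (1 - (-3))
S_7 = 10(1 - (-2187)) / (4)
S_7 = 5470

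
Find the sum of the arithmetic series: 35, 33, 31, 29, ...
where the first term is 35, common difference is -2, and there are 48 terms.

Sₙ = n/2 × (first + last)
Last term = a + (n-1)d = 35 + (48-1)×(-2) = -59
S_48 = 48/2 × (35 + (-59))
S_48 = 48/2 × (-24) = -576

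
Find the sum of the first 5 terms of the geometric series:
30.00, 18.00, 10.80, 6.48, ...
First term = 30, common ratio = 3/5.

Sₙ = a(1 - rⁿ) / (1 - r)
S_5 = 30(1 - (3/5)^5) / (1 - (3/5))
S_5 = 30(1 - (243/3125)) / (2/5)
S_5 = 8646/125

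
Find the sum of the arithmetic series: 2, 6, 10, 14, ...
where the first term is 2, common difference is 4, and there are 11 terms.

Sₙ = n/2 × (first + last)
Last term = a + (n-1)d = 2 + (11-1)×4 = 42
S_11 = 11/2 × (2 + 42)
S_11 = 11/2 × 44 = 242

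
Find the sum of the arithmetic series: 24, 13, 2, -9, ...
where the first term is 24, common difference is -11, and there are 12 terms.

Sₙ = n/2 × (first + last)
Last term = a + (n-1)d = 24 + (12-1)×(-11) = -97
S_12 = 12/2 × (24 + (-97))
S_12 = 12/2 × (-73) = -438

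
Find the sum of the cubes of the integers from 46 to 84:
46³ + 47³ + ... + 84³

Use ∑_{k=1}^{n} k³ = [n(n+1)/2]², then subtract the first 45 terms.
∑_{k=1}^{84} k³ = [84×85/2]² = 3570² = 12744900
∑_{k=1}^{45} k³ = [45×46/2]² = 1035² = 1071225
∑_{k=46}^{84} k³ = 12744900 - 1071225 = 11673675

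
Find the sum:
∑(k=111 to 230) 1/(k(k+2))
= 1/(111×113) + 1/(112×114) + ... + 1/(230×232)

Partial fractions: 1/(k(k+2)) = (1/2)[1/k - 1/(k+2)]
Telescoping leaves the first two and last two terms:
= (1/2)[1/111 + 1/112 - 1/231 - 1/232]
= 36875/7931616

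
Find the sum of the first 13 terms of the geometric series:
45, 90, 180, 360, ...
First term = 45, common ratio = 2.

Sₙ = a(1 - rⁿ) / (1 - r)
S_13 = 45(1 - 2^13) / (1 - 2)
S_13 = 45(1 - 8192) / (-1)
S_13 = 368595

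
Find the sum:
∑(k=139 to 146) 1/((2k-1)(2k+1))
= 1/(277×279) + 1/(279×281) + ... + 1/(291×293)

Partial fractions: 1/((2k-1)(2k+1)) = (1/2)[1/(2k-1) - 1/(2k+1)]
The series telescopes:
= (1/2)[1/277 - 1/293]
= 8/81161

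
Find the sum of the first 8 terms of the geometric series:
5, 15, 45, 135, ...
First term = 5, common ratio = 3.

Sₙ = a(1 - rⁿ) / (1 - r)
S_8 = 5(1 - 3^8) / (1 - 3)
S_8 = 5(1 - 6561) / (-2)
S_8 = 16400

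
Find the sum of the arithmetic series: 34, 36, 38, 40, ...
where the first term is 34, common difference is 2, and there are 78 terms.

Sₙ = n/2 × (first + last)
Last term = a + (n-1)d = 34 + (78-1)×2 = 188
S_78 = 78/2 × (34 + 188)
S_78 = 78/2 × 222 = 8658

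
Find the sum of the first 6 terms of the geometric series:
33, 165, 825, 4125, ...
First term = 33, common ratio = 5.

Sₙ = a(1 - rⁿ) / (1 - r)
S_6 = 33(1 - 5^6) / (1 - 5)
S_6 = 33(1 - 15625) / (-4)
S_6 = 128898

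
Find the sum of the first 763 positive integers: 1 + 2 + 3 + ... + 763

Formula: ∑k = n(n+1)/2
= 763×764/2
= 582932/2
= 291466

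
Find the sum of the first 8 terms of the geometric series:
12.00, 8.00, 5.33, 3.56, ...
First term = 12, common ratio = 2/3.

Sₙ = a(1 - rⁿ) / (1 - r)
S_8 = 12(1 - (2/3)^8) / (1 - (2/3))
S_8 = 12(1 - (256/6561)) / (1/3)
S_8 = 25220/729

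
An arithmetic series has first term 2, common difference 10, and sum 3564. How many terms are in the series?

Using S = n/2 × [2a + (n-1)d]
3564 = n/2 × [2(2) + (n-1)(10)]
3564 = n/2 × [4 + 10n - 10]
7128 = n × [-6 + 10n]
10n² + (-6)n - 7128 = 0
Discriminant: Δ = (-6)² - 4(10)(-7128) = 36 + 285120 = 285156
√Δ = 534
n = [-(-6) + √Δ] / (2·10) = (6 + 534) / 20 = 540 / 20 = 27
(The negative root is discarded since n must be a positive integer.)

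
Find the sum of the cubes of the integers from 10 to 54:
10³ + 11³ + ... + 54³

Use ∑_{k=1}^{n} k³ = [n(n+1)/2]², then subtract the first 9 terms.
∑_{k=1}^{54} k³ = [54×55/2]² = 1485² = 2205225
∑_{k=1}^{9} k³ = [9×10/2]² = 45² = 2025
∑_{k=10}^{54} k³ = 2205225 - 2025 = 2203200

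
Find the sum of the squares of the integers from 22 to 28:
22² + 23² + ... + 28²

Use ∑_{k=1}^{n} k² = n(n+1)(2n+1)/6, then subtract the first 21 terms.
∑_{k=1}^{28} k² = 28×29×57/6 = 7714
∑_{k=1}^{21} k² = 21×22×43/6 = 3311
∑_{k=22}^{28} k² = 7714 - 3311 = 4403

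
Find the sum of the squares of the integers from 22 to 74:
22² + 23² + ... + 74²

Use ∑_{k=1}^{n} k² = n(n+1)(2n+1)/6, then subtract the first 21 terms.
∑_{k=1}^{74} k² = 74×75×149/6 = 137825
∑_{k=1}^{21} k² = 21×22×43/6 = 3311
∑_{k=22}^{74} k² = 137825 - 3311 = 134514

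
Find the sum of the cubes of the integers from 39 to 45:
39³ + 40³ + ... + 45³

Use ∑_{k=1}^{n} k³ = [n(n+1)/2]², then subtract the first 38 terms.
∑_{k=1}^{45} k³ = [45×46/2]² = 1035² = 1071225
∑_{k=1}^{38} k³ = [38×39/2]² = 741² = 549081
∑_{k=39}^{45} k³ = 1071225 - 549081 = 522144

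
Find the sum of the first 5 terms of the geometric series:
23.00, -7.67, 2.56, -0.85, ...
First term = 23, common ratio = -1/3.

Sₙ = a(1 - rⁿ) / (1 - r)
S_5 = 23(1 - (-1/3)^5) / (1 - (-1/3))
S_5 = 23(1 - (-1/243)) / (4/3)
S_5 = 1403/81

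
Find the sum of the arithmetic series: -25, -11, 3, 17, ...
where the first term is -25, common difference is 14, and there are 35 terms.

Sₙ = n/2 × (first + last)
Last term = a + (n-1)d = -25 + (35-1)×14 = 451
S_35 = 35/2 × (-25 + 451)
S_35 = 35/2 × 426 = 7455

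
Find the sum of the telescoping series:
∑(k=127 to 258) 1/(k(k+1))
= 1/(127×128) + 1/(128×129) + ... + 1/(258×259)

Partial fractions: 1/(k(k+1)) = 1/k - 1/(k+1)
The series telescopes:
= (1/127 - 1/128) + (1/128 - 1/129) + ... + (1/258 - 1/259)
= 1/127 - 1/259
= 132/32893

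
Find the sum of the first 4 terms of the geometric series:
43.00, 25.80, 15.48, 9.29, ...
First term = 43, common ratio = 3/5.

Sₙ = a(1 - rⁿ) / (1 - r)
S_4 = 43(1 - (3/5)^4) / (1 - (3/5))
S_4 = 43(1 - (81/625)) / (2/5)
S_4 = 11696/125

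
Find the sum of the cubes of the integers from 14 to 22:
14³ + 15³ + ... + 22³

Use ∑_{k=1}^{n} k³ = [n(n+1)/2]², then subtract the first 13 terms.
∑_{k=1}^{22} k³ = [22×23/2]² = 253² = 64009
∑_{k=1}^{13} k³ = [13×14/2]² = 91² = 8281
∑_{k=14}^{22} k³ = 64009 - 8281 = 55728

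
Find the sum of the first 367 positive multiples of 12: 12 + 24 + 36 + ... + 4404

Factor out 12: = 12(1 + 2 + ... + 367) = 12 × n(n+1)/2
= 12 × 367×368/2
= 12 × 67528
= 810336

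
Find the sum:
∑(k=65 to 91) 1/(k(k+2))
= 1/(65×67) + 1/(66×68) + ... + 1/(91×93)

Partial fractions: 1/(k(k+2)) = (1/2)[1/k - 1/(k+2)]
Telescoping leaves the first two and last two terms:
= (1/2)[1/65 + 1/66 - 1/92 - 1/93]
= 18177/4078360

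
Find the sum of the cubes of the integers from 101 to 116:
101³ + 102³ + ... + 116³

Use ∑_{k=1}^{n} k³ = [n(n+1)/2]², then subtract the first 100 terms.
∑_{k=1}^{116} k³ = [116×117/2]² = 6786² = 46049796
∑_{k=1}^{100} k³ = [100×101/2]² = 5050² = 25502500
∑_{k=101}^{116} k³ = 46049796 - 25502500 = 20547296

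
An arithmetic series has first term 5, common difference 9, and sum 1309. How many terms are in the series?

Using S = n/2 × [2a + (n-1)d]
1309 = n/2 × [2(5) + (n-1)(9)]
1309 = n/2 × [10 + 9n - 9]
2618 = n × [1 + 9n]
9n² + (1)n - 2618 = 0
Discriminant: Δ = (1)² - 4(9)(-2618) = 1 + 94248 = 94249
√Δ = 307
n = [-(1) + √Δ] / (2·9) = (-1 + 307) / 18 = 306 / 18 = 17
(The negative root is discarded since n must be a positive integer.)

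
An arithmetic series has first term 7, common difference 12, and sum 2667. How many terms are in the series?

Using S = n/2 × [2a + (n-1)d]
2667 = n/2 × [2(7) + (n-1)(12)]
2667 = n/2 × [14 + 12n - 12]
5334 = n × [2 + 12n]
12n² + (2)n - 5334 = 0
Discriminant: Δ = (2)² - 4(12)(-5334) = 4 + 256032 = 256036
√Δ = 506
n = [-(2) + √Δ] / (2·12) = (-2 + 506) / 24 = 504 / 24 = 21
(The negative root is discarded since n must be a positive integer.)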